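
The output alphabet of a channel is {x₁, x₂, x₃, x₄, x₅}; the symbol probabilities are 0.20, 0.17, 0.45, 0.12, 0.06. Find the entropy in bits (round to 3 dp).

H = −Σ pᵢ log₂ pᵢ.
−0.20·log₂(0.20) = 0.4644
−0.17·log₂(0.17) = 0.4346
−0.45·log₂(0.45) = 0.5184
−0.12·log₂(0.12) = 0.3671
−0.06·log₂(0.06) = 0.2435
Sum ≈ 2.0280 → 2.028 bits.

2.028 bits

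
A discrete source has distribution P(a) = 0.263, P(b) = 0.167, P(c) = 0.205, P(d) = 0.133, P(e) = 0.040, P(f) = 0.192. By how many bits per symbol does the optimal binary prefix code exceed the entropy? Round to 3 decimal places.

Entropy H = −Σ p log₂ p ≈ 2.4366 bits.
Huffman merges: 1/25+133/1000→173/1000; 167/1000+173/1000→17/50; 24/125+41/200→397/1000; 263/1000+17/50→603/1000; 397/1000+603/1000→1. L = 2513/1000 ≈ 2.5130.
L − H = 2.5130 − 2.4366 = 0.076 bits.

0.076 bits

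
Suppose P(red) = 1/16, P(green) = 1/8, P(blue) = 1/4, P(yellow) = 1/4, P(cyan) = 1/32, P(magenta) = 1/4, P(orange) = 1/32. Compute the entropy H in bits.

2.4375 bits

Each probability is a power of 1/2, so log₂(1/p) is an integer.
H = Σ p·log₂(1/p) = 1/16·4 + 1/8·3 + 1/4·2 + 1/4·2 + 1/32·5 + 1/4·2 + 1/32·5 = 2.4375 bits.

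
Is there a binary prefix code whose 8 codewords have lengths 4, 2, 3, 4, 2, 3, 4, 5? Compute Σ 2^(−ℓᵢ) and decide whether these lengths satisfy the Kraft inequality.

0.96875; yes

With common denominator 2^5 = 32: Σ 2^(−ℓᵢ) = 2/32 + 8/32 + 4/32 + 2/32 + 8/32 + 4/32 + 2/32 + 1/32 = 31/32 = 0.96875.
Kraft's inequality requires Σ ≤ 1; here Σ = 0.96875 ≤ 1, so such a prefix code exists.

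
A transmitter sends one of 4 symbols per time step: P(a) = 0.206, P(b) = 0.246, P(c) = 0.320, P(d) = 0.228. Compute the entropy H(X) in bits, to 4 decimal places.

H = −Σ pᵢ log₂ pᵢ.
−0.206·log₂(0.206) = 0.4695
−0.246·log₂(0.246) = 0.4977
−0.320·log₂(0.320) = 0.5260
−0.228·log₂(0.228) = 0.4863
Sum ≈ 1.9796 → 1.9796 bits.

1.9796 bits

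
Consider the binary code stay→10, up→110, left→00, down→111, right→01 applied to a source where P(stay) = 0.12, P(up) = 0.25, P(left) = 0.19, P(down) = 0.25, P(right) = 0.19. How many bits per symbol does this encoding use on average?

L̄ = Σ pᵢ·ℓᵢ = 0.12·2 + 0.25·3 + 0.19·2 + 0.25·3 + 0.19·2 = 2.5 bits/symbol.

2.5 bits/symbol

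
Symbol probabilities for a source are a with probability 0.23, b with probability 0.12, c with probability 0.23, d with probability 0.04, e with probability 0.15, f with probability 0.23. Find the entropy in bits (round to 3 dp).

H = −Σ pᵢ log₂ pᵢ.
−0.23·log₂(0.23) = 0.4877
−0.12·log₂(0.12) = 0.3671
−0.23·log₂(0.23) = 0.4877
−0.04·log₂(0.04) = 0.1858
−0.15·log₂(0.15) = 0.4105
−0.23·log₂(0.23) = 0.4877
Sum ≈ 2.4264 → 2.426 bits.

2.426 bits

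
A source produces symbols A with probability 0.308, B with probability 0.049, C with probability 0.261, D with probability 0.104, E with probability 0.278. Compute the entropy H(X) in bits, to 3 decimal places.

2.095 bits

H = −Σ pᵢ log₂ pᵢ.
−0.308·log₂(0.308) = 0.5233
−0.049·log₂(0.049) = 0.2132
−0.261·log₂(0.261) = 0.5058
−0.104·log₂(0.104) = 0.3396
−0.278·log₂(0.278) = 0.5134
Sum ≈ 2.0953 → 2.095 bits.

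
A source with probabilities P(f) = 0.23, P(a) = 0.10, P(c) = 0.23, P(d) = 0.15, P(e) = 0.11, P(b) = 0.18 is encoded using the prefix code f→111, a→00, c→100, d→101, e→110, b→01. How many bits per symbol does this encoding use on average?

2.72 bits/symbol

L̄ = Σ pᵢ·ℓᵢ = 0.23·3 + 0.10·2 + 0.23·3 + 0.15·3 + 0.11·3 + 0.18·2 = 2.72 bits/symbol.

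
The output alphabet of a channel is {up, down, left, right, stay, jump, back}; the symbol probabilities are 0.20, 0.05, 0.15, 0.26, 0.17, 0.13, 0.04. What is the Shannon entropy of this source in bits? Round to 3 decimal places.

H = −Σ pᵢ log₂ pᵢ.
−0.20·log₂(0.20) = 0.4644
−0.05·log₂(0.05) = 0.2161
−0.15·log₂(0.15) = 0.4105
−0.26·log₂(0.26) = 0.5053
−0.17·log₂(0.17) = 0.4346
−0.13·log₂(0.13) = 0.3826
−0.04·log₂(0.04) = 0.1858
Sum ≈ 2.5993 → 2.599 bits.

2.599 bits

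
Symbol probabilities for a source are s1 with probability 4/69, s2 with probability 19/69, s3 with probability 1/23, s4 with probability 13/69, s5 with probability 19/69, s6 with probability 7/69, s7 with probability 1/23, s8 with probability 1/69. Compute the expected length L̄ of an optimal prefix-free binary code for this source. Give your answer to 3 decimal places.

Repeatedly combine the two least-probable nodes; the expected code length is the sum of the merged weights.
merge 1/69 + 1/23 → 4/69
merge 1/23 + 4/69 → 7/69
merge 4/69 + 7/69 → 11/69
merge 7/69 + 11/69 → 6/23
merge 13/69 + 6/23 → 31/69
merge 19/69 + 19/69 → 38/69
merge 31/69 + 38/69 → 1
L = 4/69 + 7/69 + 11/69 + 6/23 + 31/69 + 38/69 + 1 = 178/69 ≈ 2.580 bits/symbol.

2.580 bits/symbol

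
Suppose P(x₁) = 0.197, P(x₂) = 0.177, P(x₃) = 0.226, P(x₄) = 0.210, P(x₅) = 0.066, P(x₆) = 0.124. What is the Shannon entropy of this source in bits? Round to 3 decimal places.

H = −Σ pᵢ log₂ pᵢ.
−0.197·log₂(0.197) = 0.4617
−0.177·log₂(0.177) = 0.4422
−0.226·log₂(0.226) = 0.4849
−0.210·log₂(0.210) = 0.4728
−0.066·log₂(0.066) = 0.2588
−0.124·log₂(0.124) = 0.3734
Sum ≈ 2.4939 → 2.494 bits.

2.494 bits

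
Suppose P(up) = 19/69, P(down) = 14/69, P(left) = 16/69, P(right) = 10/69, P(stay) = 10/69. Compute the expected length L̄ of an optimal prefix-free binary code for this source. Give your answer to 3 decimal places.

2.290 bits/symbol

Repeatedly combine the two least-probable nodes; the expected code length is the sum of the merged weights.
merge 10/69 + 10/69 → 20/69
merge 14/69 + 16/69 → 10/23
merge 19/69 + 20/69 → 13/23
merge 10/23 + 13/23 → 1
L = 20/69 + 10/23 + 13/23 + 1 = 158/69 ≈ 2.290 bits/symbol.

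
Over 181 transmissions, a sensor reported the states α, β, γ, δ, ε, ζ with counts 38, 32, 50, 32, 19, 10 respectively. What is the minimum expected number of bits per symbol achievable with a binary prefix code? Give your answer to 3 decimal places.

Probabilities are the counts divided by 181.
Repeatedly combine the two least-probable nodes; the expected code length is the sum of the merged weights.
merge 10/181 + 19/181 → 29/181
merge 29/181 + 32/181 → 61/181
merge 32/181 + 38/181 → 70/181
merge 50/181 + 61/181 → 111/181
merge 70/181 + 111/181 → 1
L = 29/181 + 61/181 + 70/181 + 111/181 + 1 = 452/181 ≈ 2.497 bits/symbol.

2.497 bits/symbol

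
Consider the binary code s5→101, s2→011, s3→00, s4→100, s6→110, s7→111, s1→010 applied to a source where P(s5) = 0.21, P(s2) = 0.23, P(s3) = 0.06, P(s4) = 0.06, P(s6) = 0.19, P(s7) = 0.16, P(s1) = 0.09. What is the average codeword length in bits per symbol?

2.94 bits/symbol

L̄ = Σ pᵢ·ℓᵢ = 0.21·3 + 0.23·3 + 0.06·2 + 0.06·3 + 0.19·3 + 0.16·3 + 0.09·3 = 2.94 bits/symbol.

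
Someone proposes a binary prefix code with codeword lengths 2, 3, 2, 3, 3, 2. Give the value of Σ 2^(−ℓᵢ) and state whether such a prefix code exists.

1.125; no

With common denominator 2^3 = 8: Σ 2^(−ℓᵢ) = 2/8 + 1/8 + 2/8 + 1/8 + 1/8 + 2/8 = 9/8 = 1.125.
Kraft's inequality requires Σ ≤ 1; here Σ = 1.125 > 1, so no such prefix code exists.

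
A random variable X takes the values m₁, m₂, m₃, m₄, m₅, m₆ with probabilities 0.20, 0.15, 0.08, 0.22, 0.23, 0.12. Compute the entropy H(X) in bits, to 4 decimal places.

H = −Σ pᵢ log₂ pᵢ.
−0.20·log₂(0.20) = 0.4644
−0.15·log₂(0.15) = 0.4105
−0.08·log₂(0.08) = 0.2915
−0.22·log₂(0.22) = 0.4806
−0.23·log₂(0.23) = 0.4877
−0.12·log₂(0.12) = 0.3671
Sum ≈ 2.5017 → 2.5017 bits.

2.5017 bits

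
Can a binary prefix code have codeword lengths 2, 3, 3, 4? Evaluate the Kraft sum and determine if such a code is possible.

With common denominator 2^4 = 16: Σ 2^(−ℓᵢ) = 4/16 + 2/16 + 2/16 + 1/16 = 9/16 = 0.5625.
Kraft's inequality requires Σ ≤ 1; here Σ = 0.5625 ≤ 1, so such a prefix code exists.

0.5625; yes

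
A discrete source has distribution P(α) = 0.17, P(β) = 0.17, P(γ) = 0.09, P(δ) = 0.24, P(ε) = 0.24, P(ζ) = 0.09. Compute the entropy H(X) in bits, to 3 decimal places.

H = −Σ pᵢ log₂ pᵢ.
−0.17·log₂(0.17) = 0.4346
−0.17·log₂(0.17) = 0.4346
−0.09·log₂(0.09) = 0.3127
−0.24·log₂(0.24) = 0.4941
−0.24·log₂(0.24) = 0.4941
−0.09·log₂(0.09) = 0.3127
Sum ≈ 2.4828 → 2.483 bits.

2.483 bits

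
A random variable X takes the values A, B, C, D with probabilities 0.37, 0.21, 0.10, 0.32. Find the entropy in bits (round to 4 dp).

H = −Σ pᵢ log₂ pᵢ.
−0.37·log₂(0.37) = 0.5307
−0.21·log₂(0.21) = 0.4728
−0.10·log₂(0.10) = 0.3322
−0.32·log₂(0.32) = 0.5260
Sum ≈ 1.8618 → 1.8618 bits.

1.8618 bits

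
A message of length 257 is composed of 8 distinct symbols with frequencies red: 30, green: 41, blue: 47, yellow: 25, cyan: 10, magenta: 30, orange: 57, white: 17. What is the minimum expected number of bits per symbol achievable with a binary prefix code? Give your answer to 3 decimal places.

Probabilities are the counts divided by 257.
Repeatedly combine the two least-probable nodes; the expected code length is the sum of the merged weights.
merge 10/257 + 17/257 → 27/257
merge 25/257 + 27/257 → 52/257
merge 30/257 + 30/257 → 60/257
merge 41/257 + 47/257 → 88/257
merge 52/257 + 57/257 → 109/257
merge 60/257 + 88/257 → 148/257
merge 109/257 + 148/257 → 1
L = 27/257 + 52/257 + 60/257 + 88/257 + 109/257 + 148/257 + 1 = 741/257 ≈ 2.883 bits/symbol.

2.883 bits/symbol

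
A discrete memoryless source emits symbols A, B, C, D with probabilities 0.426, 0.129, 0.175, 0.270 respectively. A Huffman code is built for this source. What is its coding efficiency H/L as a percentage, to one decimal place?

98.8%

Entropy H = −Σ p log₂ p ≈ 1.8556 bits.
Huffman merges: 129/1000+7/40→38/125; 27/100+38/125→287/500; 213/500+287/500→1. L = 939/500 ≈ 1.8780.
Efficiency = H/L = 1.8556/1.8780 = 98.8%.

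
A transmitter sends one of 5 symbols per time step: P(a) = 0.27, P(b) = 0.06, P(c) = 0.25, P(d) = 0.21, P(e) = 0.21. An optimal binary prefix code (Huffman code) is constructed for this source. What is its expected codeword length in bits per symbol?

Repeatedly combine the two least-probable nodes; the expected code length is the sum of the merged weights.
merge 3/50 + 21/100 → 27/100
merge 21/100 + 1/4 → 23/50
merge 27/100 + 27/100 → 27/50
merge 23/50 + 27/50 → 1
L = 27/100 + 23/50 + 27/50 + 1 = 227/100 = 2.27 bits/symbol.

2.27 bits/symbol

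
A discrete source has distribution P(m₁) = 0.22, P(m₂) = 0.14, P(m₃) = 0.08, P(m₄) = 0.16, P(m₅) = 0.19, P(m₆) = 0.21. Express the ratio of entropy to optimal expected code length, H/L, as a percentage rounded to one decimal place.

98.1%

Entropy H = −Σ p log₂ p ≈ 2.5203 bits.
Huffman merges: 2/25+7/50→11/50; 4/25+19/100→7/20; 21/100+11/50→43/100; 11/50+7/20→57/100; 43/100+57/100→1. L = 257/100 ≈ 2.5700.
Efficiency = H/L = 2.5203/2.5700 = 98.1%.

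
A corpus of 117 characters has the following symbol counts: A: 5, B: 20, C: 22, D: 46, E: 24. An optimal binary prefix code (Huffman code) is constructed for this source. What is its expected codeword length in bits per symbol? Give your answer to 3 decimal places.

Probabilities are the counts divided by 117.
Repeatedly combine the two least-probable nodes; the expected code length is the sum of the merged weights.
merge 5/117 + 20/117 → 25/117
merge 22/117 + 8/39 → 46/117
merge 25/117 + 46/117 → 71/117
merge 46/117 + 71/117 → 1
L = 25/117 + 46/117 + 71/117 + 1 = 259/117 ≈ 2.214 bits/symbol.

2.214 bits/symbol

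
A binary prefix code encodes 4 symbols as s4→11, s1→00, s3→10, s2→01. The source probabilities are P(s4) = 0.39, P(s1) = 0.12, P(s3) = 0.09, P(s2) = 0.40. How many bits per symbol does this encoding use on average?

L̄ = Σ pᵢ·ℓᵢ = 0.39·2 + 0.12·2 + 0.09·2 + 0.40·2 = 2 bits/symbol.

2 bits/symbol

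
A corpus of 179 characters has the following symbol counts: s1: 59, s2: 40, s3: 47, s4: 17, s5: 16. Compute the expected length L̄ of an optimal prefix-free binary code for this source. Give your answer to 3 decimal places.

Probabilities are the counts divided by 179.
Repeatedly combine the two least-probable nodes; the expected code length is the sum of the merged weights.
merge 16/179 + 17/179 → 33/179
merge 33/179 + 40/179 → 73/179
merge 47/179 + 59/179 → 106/179
merge 73/179 + 106/179 → 1
L = 33/179 + 73/179 + 106/179 + 1 = 391/179 ≈ 2.184 bits/symbol.

2.184 bits/symbol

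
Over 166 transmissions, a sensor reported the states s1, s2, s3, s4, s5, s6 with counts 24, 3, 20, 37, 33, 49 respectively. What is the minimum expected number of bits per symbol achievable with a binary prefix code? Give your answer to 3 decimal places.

2.422 bits/symbol

Probabilities are the counts divided by 166.
Repeatedly combine the two least-probable nodes; the expected code length is the sum of the merged weights.
merge 3/166 + 10/83 → 23/166
merge 23/166 + 12/83 → 47/166
merge 33/166 + 37/166 → 35/83
merge 47/166 + 49/166 → 48/83
merge 35/83 + 48/83 → 1
L = 23/166 + 47/166 + 35/83 + 48/83 + 1 = 201/83 ≈ 2.422 bits/symbol.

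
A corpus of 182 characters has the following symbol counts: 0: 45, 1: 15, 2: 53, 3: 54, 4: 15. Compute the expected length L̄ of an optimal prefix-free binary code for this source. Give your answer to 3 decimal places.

Probabilities are the counts divided by 182.
Repeatedly combine the two least-probable nodes; the expected code length is the sum of the merged weights.
merge 15/182 + 15/182 → 15/91
merge 15/91 + 45/182 → 75/182
merge 53/182 + 27/91 → 107/182
merge 75/182 + 107/182 → 1
L = 15/91 + 75/182 + 107/182 + 1 = 197/91 ≈ 2.165 bits/symbol.

2.165 bits/symbol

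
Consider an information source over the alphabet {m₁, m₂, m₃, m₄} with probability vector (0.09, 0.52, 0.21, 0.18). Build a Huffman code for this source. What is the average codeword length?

1.75 bits/symbol

Repeatedly combine the two least-probable nodes; the expected code length is the sum of the merged weights.
merge 9/100 + 9/50 → 27/100
merge 21/100 + 27/100 → 12/25
merge 12/25 + 13/25 → 1
L = 27/100 + 12/25 + 1 = 7/4 = 1.75 bits/symbol.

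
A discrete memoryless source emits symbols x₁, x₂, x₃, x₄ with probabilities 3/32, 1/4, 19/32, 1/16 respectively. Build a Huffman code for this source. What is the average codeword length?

1.5625 bits/symbol

Repeatedly combine the two least-probable nodes; the expected code length is the sum of the merged weights.
merge 1/16 + 3/32 → 5/32
merge 5/32 + 1/4 → 13/32
merge 13/32 + 19/32 → 1
L = 5/32 + 13/32 + 1 = 25/16 = 1.5625 bits/symbol.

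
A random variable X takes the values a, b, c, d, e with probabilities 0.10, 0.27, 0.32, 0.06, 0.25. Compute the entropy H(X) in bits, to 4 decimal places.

H = −Σ pᵢ log₂ pᵢ.
−0.10·log₂(0.10) = 0.3322
−0.27·log₂(0.27) = 0.5100
−0.32·log₂(0.32) = 0.5260
−0.06·log₂(0.06) = 0.2435
−0.25·log₂(0.25) = 0.5000
Sum ≈ 2.1118 → 2.1118 bits.

2.1118 bits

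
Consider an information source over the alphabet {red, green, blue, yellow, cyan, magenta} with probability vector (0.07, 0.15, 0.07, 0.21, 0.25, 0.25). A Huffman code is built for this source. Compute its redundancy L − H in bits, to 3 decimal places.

Entropy H = −Σ p log₂ p ≈ 2.4205 bits.
Huffman merges: 7/100+7/100→7/50; 7/50+3/20→29/100; 21/100+1/4→23/50; 1/4+29/100→27/50; 23/50+27/50→1. L = 243/100 ≈ 2.4300.
L − H = 2.4300 − 2.4205 = 0.010 bits.

0.010 bits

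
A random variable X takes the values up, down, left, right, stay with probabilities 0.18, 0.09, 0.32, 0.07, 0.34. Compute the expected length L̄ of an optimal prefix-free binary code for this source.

Repeatedly combine the two least-probable nodes; the expected code length is the sum of the merged weights.
merge 7/100 + 9/100 → 4/25
merge 4/25 + 9/50 → 17/50
merge 8/25 + 17/50 → 33/50
merge 17/50 + 33/50 → 1
L = 4/25 + 17/50 + 33/50 + 1 = 54/25 = 2.16 bits/symbol.

2.16 bits/symbol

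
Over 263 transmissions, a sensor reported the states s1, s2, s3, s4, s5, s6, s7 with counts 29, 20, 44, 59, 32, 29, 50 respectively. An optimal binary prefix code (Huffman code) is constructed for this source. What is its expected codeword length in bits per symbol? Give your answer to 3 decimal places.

Probabilities are the counts divided by 263.
Repeatedly combine the two least-probable nodes; the expected code length is the sum of the merged weights.
merge 20/263 + 29/263 → 49/263
merge 29/263 + 32/263 → 61/263
merge 44/263 + 49/263 → 93/263
merge 50/263 + 59/263 → 109/263
merge 61/263 + 93/263 → 154/263
merge 109/263 + 154/263 → 1
L = 49/263 + 61/263 + 93/263 + 109/263 + 154/263 + 1 = 729/263 ≈ 2.772 bits/symbol.

2.772 bits/symbol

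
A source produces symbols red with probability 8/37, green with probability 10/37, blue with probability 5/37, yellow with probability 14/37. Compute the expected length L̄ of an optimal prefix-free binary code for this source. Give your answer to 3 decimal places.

1.973 bits/symbol

Repeatedly combine the two least-probable nodes; the expected code length is the sum of the merged weights.
merge 5/37 + 8/37 → 13/37
merge 10/37 + 13/37 → 23/37
merge 14/37 + 23/37 → 1
L = 13/37 + 23/37 + 1 = 73/37 ≈ 1.973 bits/symbol.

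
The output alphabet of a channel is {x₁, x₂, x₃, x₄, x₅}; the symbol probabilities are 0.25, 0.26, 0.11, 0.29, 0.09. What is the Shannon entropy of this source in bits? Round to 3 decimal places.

H = −Σ pᵢ log₂ pᵢ.
−0.25·log₂(0.25) = 0.5000
−0.26·log₂(0.26) = 0.5053
−0.11·log₂(0.11) = 0.3503
−0.29·log₂(0.29) = 0.5179
−0.09·log₂(0.09) = 0.3127
Sum ≈ 2.1861 → 2.186 bits.

2.186 bits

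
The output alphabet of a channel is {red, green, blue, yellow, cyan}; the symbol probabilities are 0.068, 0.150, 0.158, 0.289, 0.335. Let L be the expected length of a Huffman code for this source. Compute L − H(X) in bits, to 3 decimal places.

0.077 bits

Entropy H = −Σ p log₂ p ≈ 2.1410 bits.
Huffman merges: 17/250+3/20→109/500; 79/500+109/500→47/125; 289/1000+67/200→78/125; 47/125+78/125→1. L = 1109/500 ≈ 2.2180.
L − H = 2.2180 − 2.1410 = 0.077 bits.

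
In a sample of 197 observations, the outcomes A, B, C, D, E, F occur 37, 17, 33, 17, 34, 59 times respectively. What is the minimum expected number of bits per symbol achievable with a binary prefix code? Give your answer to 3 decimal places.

2.513 bits/symbol

Probabilities are the counts divided by 197.
Repeatedly combine the two least-probable nodes; the expected code length is the sum of the merged weights.
merge 17/197 + 17/197 → 34/197
merge 33/197 + 34/197 → 67/197
merge 34/197 + 37/197 → 71/197
merge 59/197 + 67/197 → 126/197
merge 71/197 + 126/197 → 1
L = 34/197 + 67/197 + 71/197 + 126/197 + 1 = 495/197 ≈ 2.513 bits/symbol.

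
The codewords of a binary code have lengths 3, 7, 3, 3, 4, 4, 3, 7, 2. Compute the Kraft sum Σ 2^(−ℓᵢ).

0.890625

With common denominator 2^7 = 128: Σ 2^(−ℓᵢ) = 16/128 + 1/128 + 16/128 + 16/128 + 8/128 + 8/128 + 16/128 + 1/128 + 32/128 = 114/128 = 0.890625.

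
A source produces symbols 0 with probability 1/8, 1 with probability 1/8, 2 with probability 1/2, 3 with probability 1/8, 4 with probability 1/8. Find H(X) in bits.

Each probability is a power of 1/2, so log₂(1/p) is an integer.
H = Σ p·log₂(1/p) = 1/8·3 + 1/8·3 + 1/2·1 + 1/8·3 + 1/8·3 = 2 bits.

2 bits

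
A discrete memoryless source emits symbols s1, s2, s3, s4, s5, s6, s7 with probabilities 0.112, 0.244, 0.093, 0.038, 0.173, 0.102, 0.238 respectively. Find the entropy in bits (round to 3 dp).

H = −Σ pᵢ log₂ pᵢ.
−0.112·log₂(0.112) = 0.3537
−0.244·log₂(0.244) = 0.4966
−0.093·log₂(0.093) = 0.3187
−0.038·log₂(0.038) = 0.1793
−0.173·log₂(0.173) = 0.4379
−0.102·log₂(0.102) = 0.3359
−0.238·log₂(0.238) = 0.4929
Sum ≈ 2.6150 → 2.615 bits.

2.615 bits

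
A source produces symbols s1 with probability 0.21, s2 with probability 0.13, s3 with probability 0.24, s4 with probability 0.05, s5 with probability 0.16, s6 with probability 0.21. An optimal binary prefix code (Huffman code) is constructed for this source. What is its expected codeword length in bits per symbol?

2.52 bits/symbol

Repeatedly combine the two least-probable nodes; the expected code length is the sum of the merged weights.
merge 1/20 + 13/100 → 9/50
merge 4/25 + 9/50 → 17/50
merge 21/100 + 21/100 → 21/50
merge 6/25 + 17/50 → 29/50
merge 21/50 + 29/50 → 1
L = 9/50 + 17/50 + 21/50 + 29/50 + 1 = 63/25 = 2.52 bits/symbol.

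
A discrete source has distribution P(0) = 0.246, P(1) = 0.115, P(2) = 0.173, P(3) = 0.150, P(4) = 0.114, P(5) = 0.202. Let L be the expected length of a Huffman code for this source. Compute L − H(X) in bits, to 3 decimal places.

0.024 bits

Entropy H = −Σ p log₂ p ≈ 2.5283 bits.
Huffman merges: 57/500+23/200→229/1000; 3/20+173/1000→323/1000; 101/500+229/1000→431/1000; 123/500+323/1000→569/1000; 431/1000+569/1000→1. L = 319/125 ≈ 2.5520.
L − H = 2.5520 − 2.5283 = 0.024 bits.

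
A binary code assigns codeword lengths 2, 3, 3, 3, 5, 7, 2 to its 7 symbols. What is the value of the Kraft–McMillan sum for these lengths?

With common denominator 2^7 = 128: Σ 2^(−ℓᵢ) = 32/128 + 16/128 + 16/128 + 16/128 + 4/128 + 1/128 + 32/128 = 117/128 = 0.9140625.

0.9140625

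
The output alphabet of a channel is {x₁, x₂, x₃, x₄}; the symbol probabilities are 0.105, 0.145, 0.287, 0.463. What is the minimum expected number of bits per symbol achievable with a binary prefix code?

Repeatedly combine the two least-probable nodes; the expected code length is the sum of the merged weights.
merge 21/200 + 29/200 → 1/4
merge 1/4 + 287/1000 → 537/1000
merge 463/1000 + 537/1000 → 1
L = 1/4 + 537/1000 + 1 = 1787/1000 = 1.787 bits/symbol.

1.787 bits/symbol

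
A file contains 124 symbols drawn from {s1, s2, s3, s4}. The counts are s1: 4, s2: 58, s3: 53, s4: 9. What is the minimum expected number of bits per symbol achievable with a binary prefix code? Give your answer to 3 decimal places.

1.637 bits/symbol

Probabilities are the counts divided by 124.
Repeatedly combine the two least-probable nodes; the expected code length is the sum of the merged weights.
merge 1/31 + 9/124 → 13/124
merge 13/124 + 53/124 → 33/62
merge 29/62 + 33/62 → 1
L = 13/124 + 33/62 + 1 = 203/124 ≈ 1.637 bits/symbol.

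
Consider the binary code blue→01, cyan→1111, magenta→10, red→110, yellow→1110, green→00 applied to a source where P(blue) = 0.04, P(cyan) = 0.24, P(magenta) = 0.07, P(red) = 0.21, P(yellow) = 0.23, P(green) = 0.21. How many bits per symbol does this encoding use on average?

3.15 bits/symbol

L̄ = Σ pᵢ·ℓᵢ = 0.04·2 + 0.24·4 + 0.07·2 + 0.21·3 + 0.23·4 + 0.21·2 = 3.15 bits/symbol.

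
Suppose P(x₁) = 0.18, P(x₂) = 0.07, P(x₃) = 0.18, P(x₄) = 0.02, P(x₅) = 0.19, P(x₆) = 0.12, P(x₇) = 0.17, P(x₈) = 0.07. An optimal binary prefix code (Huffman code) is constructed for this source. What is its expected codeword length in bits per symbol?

Repeatedly combine the two least-probable nodes; the expected code length is the sum of the merged weights.
merge 1/50 + 7/100 → 9/100
merge 7/100 + 9/100 → 4/25
merge 3/25 + 4/25 → 7/25
merge 17/100 + 9/50 → 7/20
merge 9/50 + 19/100 → 37/100
merge 7/25 + 7/20 → 63/100
merge 37/100 + 63/100 → 1
L = 9/100 + 4/25 + 7/25 + 7/20 + 37/100 + 63/100 + 1 = 72/25 = 2.88 bits/symbol.

2.88 bits/symbol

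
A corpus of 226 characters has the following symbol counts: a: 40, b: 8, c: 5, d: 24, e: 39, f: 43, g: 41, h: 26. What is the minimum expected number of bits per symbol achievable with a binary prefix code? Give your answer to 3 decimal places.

2.850 bits/symbol

Probabilities are the counts divided by 226.
Repeatedly combine the two least-probable nodes; the expected code length is the sum of the merged weights.
merge 5/226 + 4/113 → 13/226
merge 13/226 + 12/113 → 37/226
merge 13/113 + 37/226 → 63/226
merge 39/226 + 20/113 → 79/226
merge 41/226 + 43/226 → 42/113
merge 63/226 + 79/226 → 71/113
merge 42/113 + 71/113 → 1
L = 13/226 + 37/226 + 63/226 + 79/226 + 42/113 + 71/113 + 1 = 322/113 ≈ 2.850 bits/symbol.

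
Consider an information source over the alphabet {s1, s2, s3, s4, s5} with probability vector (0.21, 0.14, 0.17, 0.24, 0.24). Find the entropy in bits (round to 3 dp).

2.293 bits

H = −Σ pᵢ log₂ pᵢ.
−0.21·log₂(0.21) = 0.4728
−0.14·log₂(0.14) = 0.3971
−0.17·log₂(0.17) = 0.4346
−0.24·log₂(0.24) = 0.4941
−0.24·log₂(0.24) = 0.4941
Sum ≈ 2.2928 → 2.293 bits.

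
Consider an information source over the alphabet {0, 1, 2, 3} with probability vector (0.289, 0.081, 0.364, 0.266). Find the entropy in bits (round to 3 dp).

1.850 bits

H = −Σ pᵢ log₂ pᵢ.
−0.289·log₂(0.289) = 0.5176
−0.081·log₂(0.081) = 0.2937
−0.364·log₂(0.364) = 0.5307
−0.266·log₂(0.266) = 0.5082
Sum ≈ 1.8502 → 1.850 bits.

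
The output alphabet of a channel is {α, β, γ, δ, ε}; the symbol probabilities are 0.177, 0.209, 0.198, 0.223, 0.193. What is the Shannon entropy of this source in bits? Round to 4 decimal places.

H = −Σ pᵢ log₂ pᵢ.
−0.177·log₂(0.177) = 0.4422
−0.209·log₂(0.209) = 0.4720
−0.198·log₂(0.198) = 0.4626
−0.223·log₂(0.223) = 0.4828
−0.193·log₂(0.193) = 0.4581
Sum ≈ 2.3176 → 2.3176 bits.

2.3176 bits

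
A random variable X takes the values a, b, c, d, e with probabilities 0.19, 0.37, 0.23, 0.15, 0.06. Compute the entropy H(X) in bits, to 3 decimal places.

H = −Σ pᵢ log₂ pᵢ.
−0.19·log₂(0.19) = 0.4552
−0.37·log₂(0.37) = 0.5307
−0.23·log₂(0.23) = 0.4877
−0.15·log₂(0.15) = 0.4105
−0.06·log₂(0.06) = 0.2435
Sum ≈ 2.1277 → 2.128 bits.

2.128 bits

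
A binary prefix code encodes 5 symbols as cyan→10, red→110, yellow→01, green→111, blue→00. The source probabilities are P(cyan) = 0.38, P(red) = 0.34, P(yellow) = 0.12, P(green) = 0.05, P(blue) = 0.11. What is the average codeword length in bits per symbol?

L̄ = Σ pᵢ·ℓᵢ = 0.38·2 + 0.34·3 + 0.12·2 + 0.05·3 + 0.11·2 = 2.39 bits/symbol.

2.39 bits/symbol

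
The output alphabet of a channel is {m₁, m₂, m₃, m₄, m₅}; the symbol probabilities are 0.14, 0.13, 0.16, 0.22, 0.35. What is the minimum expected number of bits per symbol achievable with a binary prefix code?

Repeatedly combine the two least-probable nodes; the expected code length is the sum of the merged weights.
merge 13/100 + 7/50 → 27/100
merge 4/25 + 11/50 → 19/50
merge 27/100 + 7/20 → 31/50
merge 19/50 + 31/50 → 1
L = 27/100 + 19/50 + 31/50 + 1 = 227/100 = 2.27 bits/symbol.

2.27 bits/symbol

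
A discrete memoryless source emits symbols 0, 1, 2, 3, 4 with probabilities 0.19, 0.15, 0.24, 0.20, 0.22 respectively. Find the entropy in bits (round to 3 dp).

H = −Σ pᵢ log₂ pᵢ.
−0.19·log₂(0.19) = 0.4552
−0.15·log₂(0.15) = 0.4105
−0.24·log₂(0.24) = 0.4941
−0.20·log₂(0.20) = 0.4644
−0.22·log₂(0.22) = 0.4806
Sum ≈ 2.3049 → 2.305 bits.

2.305 bits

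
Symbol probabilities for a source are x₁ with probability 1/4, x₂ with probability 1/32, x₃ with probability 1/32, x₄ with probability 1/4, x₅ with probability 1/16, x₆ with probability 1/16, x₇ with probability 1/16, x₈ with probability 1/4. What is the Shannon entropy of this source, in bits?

Each probability is a power of 1/2, so log₂(1/p) is an integer.
H = Σ p·log₂(1/p) = 1/4·2 + 1/32·5 + 1/32·5 + 1/4·2 + 1/16·4 + 1/16·4 + 1/16·4 + 1/4·2 = 2.5625 bits.

2.5625 bits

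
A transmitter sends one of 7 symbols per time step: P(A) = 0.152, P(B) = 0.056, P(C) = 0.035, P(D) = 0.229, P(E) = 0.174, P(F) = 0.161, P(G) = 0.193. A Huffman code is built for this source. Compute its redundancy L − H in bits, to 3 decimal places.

Entropy H = −Σ p log₂ p ≈ 2.6235 bits.
Huffman merges: 7/200+7/125→91/1000; 91/1000+19/125→243/1000; 161/1000+87/500→67/200; 193/1000+229/1000→211/500; 243/1000+67/200→289/500; 211/500+289/500→1. L = 2669/1000 ≈ 2.6690.
L − H = 2.6690 − 2.6235 = 0.046 bits.

0.046 bits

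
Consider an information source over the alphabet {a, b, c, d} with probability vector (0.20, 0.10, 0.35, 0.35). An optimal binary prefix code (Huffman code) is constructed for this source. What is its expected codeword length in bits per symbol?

1.95 bits/symbol

Repeatedly combine the two least-probable nodes; the expected code length is the sum of the merged weights.
merge 1/10 + 1/5 → 3/10
merge 3/10 + 7/20 → 13/20
merge 7/20 + 13/20 → 1
L = 3/10 + 13/20 + 1 = 39/20 = 1.95 bits/symbol.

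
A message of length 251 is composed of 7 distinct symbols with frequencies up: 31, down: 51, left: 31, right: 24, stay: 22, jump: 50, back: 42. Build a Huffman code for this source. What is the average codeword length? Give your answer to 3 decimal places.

2.781 bits/symbol

Probabilities are the counts divided by 251.
Repeatedly combine the two least-probable nodes; the expected code length is the sum of the merged weights.
merge 22/251 + 24/251 → 46/251
merge 31/251 + 31/251 → 62/251
merge 42/251 + 46/251 → 88/251
merge 50/251 + 51/251 → 101/251
merge 62/251 + 88/251 → 150/251
merge 101/251 + 150/251 → 1
L = 46/251 + 62/251 + 88/251 + 101/251 + 150/251 + 1 = 698/251 ≈ 2.781 bits/symbol.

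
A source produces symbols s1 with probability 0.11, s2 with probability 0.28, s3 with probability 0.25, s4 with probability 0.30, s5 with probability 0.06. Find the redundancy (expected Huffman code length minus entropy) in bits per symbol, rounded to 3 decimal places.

0.041 bits

Entropy H = −Σ p log₂ p ≈ 2.1291 bits.
Huffman merges: 3/50+11/100→17/100; 17/100+1/4→21/50; 7/25+3/10→29/50; 21/50+29/50→1. L = 217/100 ≈ 2.1700.
L − H = 2.1700 − 2.1291 = 0.041 bits.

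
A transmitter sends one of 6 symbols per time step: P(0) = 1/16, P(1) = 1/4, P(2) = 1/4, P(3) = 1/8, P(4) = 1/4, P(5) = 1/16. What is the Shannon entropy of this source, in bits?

2.375 bits

Each probability is a power of 1/2, so log₂(1/p) is an integer.
H = Σ p·log₂(1/p) = 1/16·4 + 1/4·2 + 1/4·2 + 1/8·3 + 1/4·2 + 1/16·4 = 2.375 bits.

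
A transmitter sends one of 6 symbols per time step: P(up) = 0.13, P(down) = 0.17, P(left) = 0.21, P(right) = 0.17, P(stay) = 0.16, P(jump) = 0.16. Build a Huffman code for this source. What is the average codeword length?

Repeatedly combine the two least-probable nodes; the expected code length is the sum of the merged weights.
merge 13/100 + 4/25 → 29/100
merge 4/25 + 17/100 → 33/100
merge 17/100 + 21/100 → 19/50
merge 29/100 + 33/100 → 31/50
merge 19/50 + 31/50 → 1
L = 29/100 + 33/100 + 19/50 + 31/50 + 1 = 131/50 = 2.62 bits/symbol.

2.62 bits/symbol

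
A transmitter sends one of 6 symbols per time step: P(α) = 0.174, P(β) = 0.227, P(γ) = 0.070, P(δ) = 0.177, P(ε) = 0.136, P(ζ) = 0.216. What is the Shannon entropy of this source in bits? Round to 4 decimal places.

H = −Σ pᵢ log₂ pᵢ.
−0.174·log₂(0.174) = 0.4390
−0.227·log₂(0.227) = 0.4856
−0.070·log₂(0.070) = 0.2686
−0.177·log₂(0.177) = 0.4422
−0.136·log₂(0.136) = 0.3915
−0.216·log₂(0.216) = 0.4776
Sum ≈ 2.5043 → 2.5043 bits.

2.5043 bits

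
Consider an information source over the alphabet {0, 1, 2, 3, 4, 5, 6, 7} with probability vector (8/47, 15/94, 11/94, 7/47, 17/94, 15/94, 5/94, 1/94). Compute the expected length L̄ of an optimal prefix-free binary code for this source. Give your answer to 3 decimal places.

2.883 bits/symbol

Repeatedly combine the two least-probable nodes; the expected code length is the sum of the merged weights.
merge 1/94 + 5/94 → 3/47
merge 3/47 + 11/94 → 17/94
merge 7/47 + 15/94 → 29/94
merge 15/94 + 8/47 → 31/94
merge 17/94 + 17/94 → 17/47
merge 29/94 + 31/94 → 30/47
merge 17/47 + 30/47 → 1
L = 3/47 + 17/94 + 29/94 + 31/94 + 17/47 + 30/47 + 1 = 271/94 ≈ 2.883 bits/symbol.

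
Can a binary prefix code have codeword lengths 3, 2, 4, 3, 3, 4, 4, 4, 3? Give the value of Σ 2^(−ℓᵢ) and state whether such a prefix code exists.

1; yes

With common denominator 2^4 = 16: Σ 2^(−ℓᵢ) = 2/16 + 4/16 + 1/16 + 2/16 + 2/16 + 1/16 + 1/16 + 1/16 + 2/16 = 16/16 = 1.
Kraft's inequality requires Σ ≤ 1; here Σ = 1 ≤ 1, so such a prefix code exists.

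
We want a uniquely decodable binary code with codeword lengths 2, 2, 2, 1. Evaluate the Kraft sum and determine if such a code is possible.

1.25; no

With common denominator 2^2 = 4: Σ 2^(−ℓᵢ) = 1/4 + 1/4 + 1/4 + 2/4 = 5/4 = 1.25.
Kraft's inequality requires Σ ≤ 1; here Σ = 1.25 > 1, so no such prefix code exists.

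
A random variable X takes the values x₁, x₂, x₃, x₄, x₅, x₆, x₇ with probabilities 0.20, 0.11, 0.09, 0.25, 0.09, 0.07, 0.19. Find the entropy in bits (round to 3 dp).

H = −Σ pᵢ log₂ pᵢ.
−0.20·log₂(0.20) = 0.4644
−0.11·log₂(0.11) = 0.3503
−0.09·log₂(0.09) = 0.3127
−0.25·log₂(0.25) = 0.5000
−0.09·log₂(0.09) = 0.3127
−0.07·log₂(0.07) = 0.2686
−0.19·log₂(0.19) = 0.4552
Sum ≈ 2.6638 → 2.664 bits.

2.664 bits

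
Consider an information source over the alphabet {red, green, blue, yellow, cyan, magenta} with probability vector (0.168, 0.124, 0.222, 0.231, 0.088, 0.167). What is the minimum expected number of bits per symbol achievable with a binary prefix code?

2.547 bits/symbol

Repeatedly combine the two least-probable nodes; the expected code length is the sum of the merged weights.
merge 11/125 + 31/250 → 53/250
merge 167/1000 + 21/125 → 67/200
merge 53/250 + 111/500 → 217/500
merge 231/1000 + 67/200 → 283/500
merge 217/500 + 283/500 → 1
L = 53/250 + 67/200 + 217/500 + 283/500 + 1 = 2547/1000 = 2.547 bits/symbol.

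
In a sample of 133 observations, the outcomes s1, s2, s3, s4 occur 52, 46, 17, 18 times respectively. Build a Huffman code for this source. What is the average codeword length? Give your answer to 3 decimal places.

1.872 bits/symbol

Probabilities are the counts divided by 133.
Repeatedly combine the two least-probable nodes; the expected code length is the sum of the merged weights.
merge 17/133 + 18/133 → 5/19
merge 5/19 + 46/133 → 81/133
merge 52/133 + 81/133 → 1
L = 5/19 + 81/133 + 1 = 249/133 ≈ 1.872 bits/symbol.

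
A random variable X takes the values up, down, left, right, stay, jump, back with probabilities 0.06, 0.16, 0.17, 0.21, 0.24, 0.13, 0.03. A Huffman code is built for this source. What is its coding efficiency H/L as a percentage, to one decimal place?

98.6%

Entropy H = −Σ p log₂ p ≈ 2.6025 bits.
Huffman merges: 3/100+3/50→9/100; 9/100+13/100→11/50; 4/25+17/100→33/100; 21/100+11/50→43/100; 6/25+33/100→57/100; 43/100+57/100→1. L = 66/25 ≈ 2.6400.
Efficiency = H/L = 2.6025/2.6400 = 98.6%.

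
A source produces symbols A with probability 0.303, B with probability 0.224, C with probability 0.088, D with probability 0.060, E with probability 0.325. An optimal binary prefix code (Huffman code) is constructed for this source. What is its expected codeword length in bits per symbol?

Repeatedly combine the two least-probable nodes; the expected code length is the sum of the merged weights.
merge 3/50 + 11/125 → 37/250
merge 37/250 + 28/125 → 93/250
merge 303/1000 + 13/40 → 157/250
merge 93/250 + 157/250 → 1
L = 37/250 + 93/250 + 157/250 + 1 = 537/250 = 2.148 bits/symbol.

2.148 bits/symbol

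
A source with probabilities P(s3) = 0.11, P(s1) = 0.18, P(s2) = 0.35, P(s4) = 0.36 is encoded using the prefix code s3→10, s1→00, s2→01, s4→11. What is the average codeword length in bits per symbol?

2 bits/symbol

L̄ = Σ pᵢ·ℓᵢ = 0.11·2 + 0.18·2 + 0.35·2 + 0.36·2 = 2 bits/symbol.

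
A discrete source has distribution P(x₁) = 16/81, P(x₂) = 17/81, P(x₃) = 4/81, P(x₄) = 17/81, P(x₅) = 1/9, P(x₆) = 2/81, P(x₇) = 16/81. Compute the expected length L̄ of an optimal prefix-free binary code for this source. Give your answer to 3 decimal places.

2.642 bits/symbol

Repeatedly combine the two least-probable nodes; the expected code length is the sum of the merged weights.
merge 2/81 + 4/81 → 2/27
merge 2/27 + 1/9 → 5/27
merge 5/27 + 16/81 → 31/81
merge 16/81 + 17/81 → 11/27
merge 17/81 + 31/81 → 16/27
merge 11/27 + 16/27 → 1
L = 2/27 + 5/27 + 31/81 + 11/27 + 16/27 + 1 = 214/81 ≈ 2.642 bits/symbol.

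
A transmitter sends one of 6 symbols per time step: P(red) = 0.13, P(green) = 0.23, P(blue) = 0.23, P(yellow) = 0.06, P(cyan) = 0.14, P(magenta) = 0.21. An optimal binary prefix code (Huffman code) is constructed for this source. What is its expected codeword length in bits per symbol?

2.52 bits/symbol

Repeatedly combine the two least-probable nodes; the expected code length is the sum of the merged weights.
merge 3/50 + 13/100 → 19/100
merge 7/50 + 19/100 → 33/100
merge 21/100 + 23/100 → 11/25
merge 23/100 + 33/100 → 14/25
merge 11/25 + 14/25 → 1
L = 19/100 + 33/100 + 11/25 + 14/25 + 1 = 63/25 = 2.52 bits/symbol.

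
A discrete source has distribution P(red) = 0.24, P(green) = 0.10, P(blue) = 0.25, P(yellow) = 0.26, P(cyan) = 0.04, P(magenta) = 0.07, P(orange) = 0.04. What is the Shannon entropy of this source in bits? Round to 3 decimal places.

H = −Σ pᵢ log₂ pᵢ.
−0.24·log₂(0.24) = 0.4941
−0.10·log₂(0.10) = 0.3322
−0.25·log₂(0.25) = 0.5000
−0.26·log₂(0.26) = 0.5053
−0.04·log₂(0.04) = 0.1858
−0.07·log₂(0.07) = 0.2686
−0.04·log₂(0.04) = 0.1858
Sum ≈ 2.4717 → 2.472 bits.

2.472 bits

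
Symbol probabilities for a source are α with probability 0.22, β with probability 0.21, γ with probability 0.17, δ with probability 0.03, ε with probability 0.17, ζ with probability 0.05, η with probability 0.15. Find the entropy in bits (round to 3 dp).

2.601 bits

H = −Σ pᵢ log₂ pᵢ.
−0.22·log₂(0.22) = 0.4806
−0.21·log₂(0.21) = 0.4728
−0.17·log₂(0.17) = 0.4346
−0.03·log₂(0.03) = 0.1518
−0.17·log₂(0.17) = 0.4346
−0.05·log₂(0.05) = 0.2161
−0.15·log₂(0.15) = 0.4105
Sum ≈ 2.6010 → 2.601 bits.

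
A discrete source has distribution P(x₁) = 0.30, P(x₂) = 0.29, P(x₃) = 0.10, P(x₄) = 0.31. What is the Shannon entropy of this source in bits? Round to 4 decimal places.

H = −Σ pᵢ log₂ pᵢ.
−0.30·log₂(0.30) = 0.5211
−0.29·log₂(0.29) = 0.5179
−0.10·log₂(0.10) = 0.3322
−0.31·log₂(0.31) = 0.5238
Sum ≈ 1.8950 → 1.8950 bits.

1.8950 bits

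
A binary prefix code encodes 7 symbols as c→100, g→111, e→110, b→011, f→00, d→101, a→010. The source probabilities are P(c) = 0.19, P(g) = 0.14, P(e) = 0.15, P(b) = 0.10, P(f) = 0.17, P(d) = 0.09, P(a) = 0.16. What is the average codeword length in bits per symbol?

L̄ = Σ pᵢ·ℓᵢ = 0.19·3 + 0.14·3 + 0.15·3 + 0.10·3 + 0.17·2 + 0.09·3 + 0.16·3 = 2.83 bits/symbol.

2.83 bits/symbol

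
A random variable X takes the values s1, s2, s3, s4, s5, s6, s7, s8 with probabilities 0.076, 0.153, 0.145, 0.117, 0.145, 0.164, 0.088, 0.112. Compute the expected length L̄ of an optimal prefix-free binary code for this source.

3 bits/symbol

Repeatedly combine the two least-probable nodes; the expected code length is the sum of the merged weights.
merge 19/250 + 11/125 → 41/250
merge 14/125 + 117/1000 → 229/1000
merge 29/200 + 29/200 → 29/100
merge 153/1000 + 41/250 → 317/1000
merge 41/250 + 229/1000 → 393/1000
merge 29/100 + 317/1000 → 607/1000
merge 393/1000 + 607/1000 → 1
L = 41/250 + 229/1000 + 29/100 + 317/1000 + 393/1000 + 607/1000 + 1 = 3 bits/symbol.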